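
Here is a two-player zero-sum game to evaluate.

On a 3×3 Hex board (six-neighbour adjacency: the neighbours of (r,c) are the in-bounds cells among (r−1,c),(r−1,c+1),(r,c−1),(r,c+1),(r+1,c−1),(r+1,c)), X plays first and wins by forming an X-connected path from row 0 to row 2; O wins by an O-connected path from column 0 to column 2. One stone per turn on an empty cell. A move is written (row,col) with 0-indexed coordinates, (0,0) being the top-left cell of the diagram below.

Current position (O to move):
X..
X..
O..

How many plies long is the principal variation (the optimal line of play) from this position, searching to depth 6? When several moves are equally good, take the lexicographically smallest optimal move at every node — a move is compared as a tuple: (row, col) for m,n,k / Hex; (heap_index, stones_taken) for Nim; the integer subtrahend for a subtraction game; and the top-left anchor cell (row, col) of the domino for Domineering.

ply 1, O at X../X../O.. | (0,1)=-1→XO./X../O..; (0,2)=+1→X.O/X../O..*; (1,1)=+1→X../XO./O..; (1,2)=+1→X../X.O/O..; (2,1)=+1→X../X../OO.; (2,2)=+1→X../X../O.O
ply 2, X at X.O/X../O.. | (0,1)=-1→XXO/X../O..*; (1,1)=-1→X.O/XX./O..; (1,2)=-1→X.O/X.X/O..; (2,1)=-1→X.O/X../OX.; (2,2)=-1→X.O/X../O.X
ply 3, O at XXO/X../O.. | (1,1)=+1→XXO/XO./O..*; (1,2)=+1→XXO/X.O/O..; (2,1)=+1→XXO/X../OO.; (2,2)=+1→XXO/X../O.O
ply 4: XXO/XO./O.. is terminal -1 (X); from X../X../O.. depth 6

PV length from [X../X../O..]: 3 plies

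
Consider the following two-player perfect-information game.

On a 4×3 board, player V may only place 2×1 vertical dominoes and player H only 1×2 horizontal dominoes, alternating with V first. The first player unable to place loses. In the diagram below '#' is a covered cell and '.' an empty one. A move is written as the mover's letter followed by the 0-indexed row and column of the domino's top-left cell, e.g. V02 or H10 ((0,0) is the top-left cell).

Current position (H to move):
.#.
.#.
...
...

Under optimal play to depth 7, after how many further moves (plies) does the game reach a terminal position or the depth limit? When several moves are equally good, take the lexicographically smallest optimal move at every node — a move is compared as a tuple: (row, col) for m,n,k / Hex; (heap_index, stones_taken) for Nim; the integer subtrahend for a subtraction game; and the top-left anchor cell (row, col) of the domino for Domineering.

PV length from [.#./.#./.../...]: 4 plies

[.#./.#./.../...] H move#1: H20:-1/.#./.#./##./...*, H21:-1/.#./.#./.##/..., H30:-1/.#./.#./.../##., H31:-1/.#./.#./.../.##
[.#./.#./##./...] V move#2: V00:+1/##./##./##./...*, V02:+1/.##/.##/##./..., V12:+1/.#./.##/###/..., V22:+1/.#./.#./###/..#
[##./##./##./...] H move#3: H30:-1/##./##./##./##.*, H31:-1/##./##./##./.##
[##./##./##./##.] V move#4: V02:+1/###/###/##./##.*, V12:+1/##./###/###/##., V22:+1/##./##./###/###
[###/###/##./##.] end (terminal -1, H#5); searched .#./.#./.../... to 7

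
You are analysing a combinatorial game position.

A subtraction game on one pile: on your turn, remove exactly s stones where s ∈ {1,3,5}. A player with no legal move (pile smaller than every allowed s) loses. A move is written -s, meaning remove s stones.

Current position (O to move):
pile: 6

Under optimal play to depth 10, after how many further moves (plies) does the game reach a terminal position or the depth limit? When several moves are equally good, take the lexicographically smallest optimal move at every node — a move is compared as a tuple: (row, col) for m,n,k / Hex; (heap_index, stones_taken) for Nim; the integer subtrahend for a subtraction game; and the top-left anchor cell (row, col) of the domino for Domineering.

[6] O move#1: -1:-1/5*, -3:-1/3, -5:-1/1
[5] X move#2: -1:+1/4*, -3:+1/2, -5:+1/0
[4] O move#3: -1:-1/3*, -3:-1/1
[3] X move#4: -1:+1/2*, -3:+1/0
[2] O move#5: -1:-1/1*
[1] X move#6: -1:+1/0*
[0] end (terminal -1, O#7); searched 6 to 10

PV length from [6]: 6 plies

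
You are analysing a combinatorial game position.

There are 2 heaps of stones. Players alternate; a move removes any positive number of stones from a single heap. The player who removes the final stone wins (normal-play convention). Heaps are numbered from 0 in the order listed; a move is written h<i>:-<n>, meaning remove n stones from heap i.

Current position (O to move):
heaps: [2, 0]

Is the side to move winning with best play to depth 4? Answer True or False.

O winning at [(2,0)]: True

p1 O@[(2,0)]: h0:-1[(1,0)]-1 h0:-2[(0,0)]+1*
p2 X@[(0,0)] terminal -1; root [(2,0)] d4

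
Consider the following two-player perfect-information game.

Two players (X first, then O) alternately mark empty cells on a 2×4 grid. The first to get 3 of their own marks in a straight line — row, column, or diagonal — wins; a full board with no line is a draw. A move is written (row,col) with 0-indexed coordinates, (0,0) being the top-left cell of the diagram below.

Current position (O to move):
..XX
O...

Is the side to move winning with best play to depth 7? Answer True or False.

[..XX/O...] O move#1: (0,0):-1/O.XX/O..., (0,1):+0/.OXX/O...*, (1,1):-1/..XX/OO.., (1,2):-1/..XX/O.O., (1,3):-1/..XX/O..O
[.OXX/O...] X move#2: (0,0):+0/XOXX/O...*, (1,1):+0/.OXX/OX.., (1,2):+0/.OXX/O.X., (1,3):+0/.OXX/O..X
[XOXX/O...] O move#3: (1,1):+0/XOXX/OO..*, (1,2):+0/XOXX/O.O., (1,3):+0/XOXX/O..O
[XOXX/OO..] X move#4: (1,2):+0/XOXX/OOX.*, (1,3):-1/XOXX/OO.X
[XOXX/OOX.] O move#5: (1,3):+0/XOXX/OOXO*
[XOXX/OOXO] end (terminal +0, X#6); searched ..XX/O... to 7

O winning at [..XX/O...]: False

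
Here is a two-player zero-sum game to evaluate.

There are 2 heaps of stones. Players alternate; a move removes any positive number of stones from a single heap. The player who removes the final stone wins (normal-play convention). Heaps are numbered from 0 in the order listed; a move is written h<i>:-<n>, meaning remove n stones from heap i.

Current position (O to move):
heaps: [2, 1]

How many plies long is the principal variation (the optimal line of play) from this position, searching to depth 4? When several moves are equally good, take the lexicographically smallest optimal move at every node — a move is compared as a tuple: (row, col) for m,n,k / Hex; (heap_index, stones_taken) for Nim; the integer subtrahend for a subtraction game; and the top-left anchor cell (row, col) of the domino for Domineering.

PV length from [(2,1)]: 3 plies

[(2,1)] O move#1: h0:-1:+1/(1,1)*, h0:-2:-1/(0,1), h1:-1:-1/(2,0)
[(1,1)] X move#2: h0:-1:-1/(0,1)*, h1:-1:-1/(1,0)
[(0,1)] O move#3: h1:-1:+1/(0,0)*
[(0,0)] end (terminal -1, X#4); searched (2,1) to 4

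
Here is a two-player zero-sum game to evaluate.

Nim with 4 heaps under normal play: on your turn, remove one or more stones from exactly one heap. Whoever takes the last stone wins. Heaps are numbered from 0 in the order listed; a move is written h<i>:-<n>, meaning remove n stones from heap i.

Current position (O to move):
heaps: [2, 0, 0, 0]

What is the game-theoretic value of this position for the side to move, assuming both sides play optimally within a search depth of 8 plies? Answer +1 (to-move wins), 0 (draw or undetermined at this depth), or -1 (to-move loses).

value((2,0,0,0), O) = +1

p1 O@[(2,0,0,0)]: h0:-1[(1,0,0,0)]-1 h0:-2[(0,0,0,0)]+1*
p2 X@[(0,0,0,0)] terminal -1; root [(2,0,0,0)] d8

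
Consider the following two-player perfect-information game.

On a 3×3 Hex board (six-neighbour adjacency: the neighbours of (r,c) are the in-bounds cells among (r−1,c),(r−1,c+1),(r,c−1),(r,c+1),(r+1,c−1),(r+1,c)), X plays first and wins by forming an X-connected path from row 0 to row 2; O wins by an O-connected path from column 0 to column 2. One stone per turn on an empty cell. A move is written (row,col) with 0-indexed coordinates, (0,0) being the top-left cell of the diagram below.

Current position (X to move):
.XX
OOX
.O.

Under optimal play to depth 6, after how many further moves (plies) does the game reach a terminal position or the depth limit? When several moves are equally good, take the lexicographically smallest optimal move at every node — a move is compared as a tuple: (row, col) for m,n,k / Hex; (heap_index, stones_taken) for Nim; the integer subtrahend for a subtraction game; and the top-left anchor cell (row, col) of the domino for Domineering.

ply 1, X at .XX/OOX/.O. | (0,0)=-1→XXX/OOX/.O.; (2,0)=-1→.XX/OOX/XO.; (2,2)=+1→.XX/OOX/.OX*
ply 2: .XX/OOX/.OX is terminal -1 (O); from .XX/OOX/.O. depth 6

PV length from [.XX/OOX/.O.]: 1 ply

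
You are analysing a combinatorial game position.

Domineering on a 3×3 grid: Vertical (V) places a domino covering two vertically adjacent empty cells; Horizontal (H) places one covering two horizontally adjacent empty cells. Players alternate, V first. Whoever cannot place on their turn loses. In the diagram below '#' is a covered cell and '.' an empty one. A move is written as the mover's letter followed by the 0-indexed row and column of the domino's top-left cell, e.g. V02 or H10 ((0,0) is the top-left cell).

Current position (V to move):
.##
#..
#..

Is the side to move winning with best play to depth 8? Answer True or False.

V winning at [.##/#../#..]: True

[.##/#../#..] V move#1: V11:+1/.##/##./##.*, V12:+1/.##/#.#/#.#
[.##/##./##.] end (terminal -1, H#2); searched .##/#../#.. to 8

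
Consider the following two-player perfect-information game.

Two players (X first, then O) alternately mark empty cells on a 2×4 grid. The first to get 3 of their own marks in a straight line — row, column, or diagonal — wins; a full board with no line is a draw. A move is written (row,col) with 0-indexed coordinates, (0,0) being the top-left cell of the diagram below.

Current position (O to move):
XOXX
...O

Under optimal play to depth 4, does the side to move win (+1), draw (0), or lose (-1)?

p1 O@[XOXX/...O]: (1,0)[XOXX/O..O]+0* (1,1)[XOXX/.O.O]+0 (1,2)[XOXX/..OO]+0
p2 X@[XOXX/O..O]: (1,1)[XOXX/OX.O]+0* (1,2)[XOXX/O.XO]+0
p3 O@[XOXX/OX.O]: (1,2)[XOXX/OXOO]+0*
p4 X@[XOXX/OXOO] terminal +0; root [XOXX/...O] d4

value(XOXX/...O, O) = 0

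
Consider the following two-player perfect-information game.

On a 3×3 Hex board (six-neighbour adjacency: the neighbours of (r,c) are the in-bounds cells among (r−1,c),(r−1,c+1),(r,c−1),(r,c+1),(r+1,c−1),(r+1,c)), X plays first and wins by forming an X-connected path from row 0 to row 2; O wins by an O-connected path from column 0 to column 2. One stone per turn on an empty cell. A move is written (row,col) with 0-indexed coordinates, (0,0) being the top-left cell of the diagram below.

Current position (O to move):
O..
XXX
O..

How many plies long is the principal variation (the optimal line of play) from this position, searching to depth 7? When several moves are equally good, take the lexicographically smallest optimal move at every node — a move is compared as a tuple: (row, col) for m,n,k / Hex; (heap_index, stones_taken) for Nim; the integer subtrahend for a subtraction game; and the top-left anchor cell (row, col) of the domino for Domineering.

p1 O@[O../XXX/O..]: (0,1)[OO./XXX/O..]-1* (0,2)[O.O/XXX/O..]-1 (2,1)[O../XXX/OO.]-1 (2,2)[O../XXX/O.O]-1
p2 X@[OO./XXX/O..]: (0,2)[OOX/XXX/O..]+1* (2,1)[OO./XXX/OX.]-1 (2,2)[OO./XXX/O.X]-1
p3 O@[OOX/XXX/O..]: (2,1)[OOX/XXX/OO.]-1* (2,2)[OOX/XXX/O.O]-1
p4 X@[OOX/XXX/OO.]: (2,2)[OOX/XXX/OOX]+1*
p5 O@[OOX/XXX/OOX] terminal -1; root [O../XXX/O..] d7

PV length from [O../XXX/O..]: 4 plies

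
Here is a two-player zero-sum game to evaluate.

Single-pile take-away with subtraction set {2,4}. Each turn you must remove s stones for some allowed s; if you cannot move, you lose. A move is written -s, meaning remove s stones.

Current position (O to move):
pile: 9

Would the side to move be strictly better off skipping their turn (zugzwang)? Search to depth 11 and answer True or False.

zugzwang(9, O) = False

[9] O move#1: -2:+1/7*, -4:-1/5
[7] X move#2: -2:-1/5*, -4:-1/3
[5] O move#3: -2:-1/3, -4:+1/1*
[1] end (terminal -1, X#4); searched 9 to 11
if O skipped the turn, X would face:
~ [9] X move#1: -2:+1/7*, -4:-1/5
~ [7] O move#2: -2:-1/5*, -4:-1/3
~ [5] X move#3: -2:-1/3, -4:+1/1*
~ [1] end (terminal -1, O#4); searched 9 to 11
compare (O): move=+1 vs pass=-1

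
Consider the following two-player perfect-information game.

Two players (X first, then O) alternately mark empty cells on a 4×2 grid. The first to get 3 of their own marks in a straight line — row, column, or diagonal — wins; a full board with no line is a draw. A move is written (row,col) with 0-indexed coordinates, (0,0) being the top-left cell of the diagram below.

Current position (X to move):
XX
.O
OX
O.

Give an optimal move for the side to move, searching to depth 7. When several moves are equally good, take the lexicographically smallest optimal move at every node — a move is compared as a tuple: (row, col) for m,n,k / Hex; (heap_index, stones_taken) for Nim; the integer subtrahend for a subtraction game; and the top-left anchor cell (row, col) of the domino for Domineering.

X's best at [XX/.O/OX/O.]: (1,0)

[XX/.O/OX/O.] X move#1: (1,0):+0/XX/XO/OX/O.*, (3,1):-1/XX/.O/OX/OX
[XX/XO/OX/O.] O move#2: (3,1):+0/XX/XO/OX/OO*
[XX/XO/OX/OO] end (terminal +0, X#3); searched XX/.O/OX/O. to 7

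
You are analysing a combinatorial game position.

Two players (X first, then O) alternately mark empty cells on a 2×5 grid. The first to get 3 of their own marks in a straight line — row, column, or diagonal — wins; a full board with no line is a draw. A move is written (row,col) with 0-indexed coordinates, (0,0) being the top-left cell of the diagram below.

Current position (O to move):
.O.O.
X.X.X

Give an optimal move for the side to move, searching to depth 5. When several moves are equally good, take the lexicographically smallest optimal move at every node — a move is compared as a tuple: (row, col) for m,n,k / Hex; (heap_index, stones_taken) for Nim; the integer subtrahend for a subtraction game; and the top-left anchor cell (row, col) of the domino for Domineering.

O's best at [.O.O./X.X.X]: (0,2)

p1 O@[.O.O./X.X.X]: (0,0)[OO.O./X.X.X]-1 (0,2)[.OOO./X.X.X]+1* (0,4)[.O.OO/X.X.X]-1 (1,1)[.O.O./XOX.X]-1 (1,3)[.O.O./X.XOX]-1
p2 X@[.OOO./X.X.X] terminal -1; root [.O.O./X.X.X] d5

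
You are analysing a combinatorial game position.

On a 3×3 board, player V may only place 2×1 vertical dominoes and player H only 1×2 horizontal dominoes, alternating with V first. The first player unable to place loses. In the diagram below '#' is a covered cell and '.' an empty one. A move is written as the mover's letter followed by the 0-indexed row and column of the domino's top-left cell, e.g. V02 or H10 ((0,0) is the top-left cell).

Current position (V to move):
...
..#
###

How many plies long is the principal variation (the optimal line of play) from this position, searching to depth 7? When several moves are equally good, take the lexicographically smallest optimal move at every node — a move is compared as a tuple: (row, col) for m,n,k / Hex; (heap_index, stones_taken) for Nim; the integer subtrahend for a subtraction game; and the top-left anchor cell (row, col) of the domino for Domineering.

[.../..#/###] V move#1: V00:-1/#../#.#/###, V01:+1/.#./.##/###*
[.#./.##/###] end (terminal -1, H#2); searched .../..#/### to 7

PV length from [.../..#/###]: 1 ply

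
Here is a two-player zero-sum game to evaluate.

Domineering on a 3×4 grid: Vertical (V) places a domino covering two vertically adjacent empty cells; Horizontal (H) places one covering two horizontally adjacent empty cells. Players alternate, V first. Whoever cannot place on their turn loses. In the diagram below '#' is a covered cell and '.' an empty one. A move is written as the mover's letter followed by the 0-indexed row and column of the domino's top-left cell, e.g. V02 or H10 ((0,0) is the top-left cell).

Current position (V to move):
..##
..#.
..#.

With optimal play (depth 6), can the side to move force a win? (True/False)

V winning at [..##/..#./..#.]: True

p1 V@[..##/..#./..#.]: V00[#.##/#.#./..#.]+1* V01[.###/.##./..#.]+1 V10[..##/#.#./#.#.]+1 V11[..##/.##./.##.]+1 V13[..##/..##/..##]-1
p2 H@[#.##/#.#./..#.]: H20[#.##/#.#./###.]-1*
p3 V@[#.##/#.#./###.]: V01[####/###./###.]+1* V13[#.##/#.##/####]+1
p4 H@[####/###./###.] terminal -1; root [..##/..#./..#.] d6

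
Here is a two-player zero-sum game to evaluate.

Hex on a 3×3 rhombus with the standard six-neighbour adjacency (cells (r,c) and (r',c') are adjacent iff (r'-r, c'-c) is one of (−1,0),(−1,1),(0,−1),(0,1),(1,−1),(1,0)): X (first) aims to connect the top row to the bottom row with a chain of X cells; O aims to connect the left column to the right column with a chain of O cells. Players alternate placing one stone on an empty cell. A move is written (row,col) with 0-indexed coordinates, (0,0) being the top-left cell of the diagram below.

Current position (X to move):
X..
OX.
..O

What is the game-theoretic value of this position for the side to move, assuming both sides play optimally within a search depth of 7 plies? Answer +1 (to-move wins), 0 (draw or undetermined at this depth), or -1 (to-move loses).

p1 X@[X../OX./..O]: (0,1)[XX./OX./..O]+1* (0,2)[X.X/OX./..O]+1 (1,2)[X../OXX/..O]+1 (2,0)[X../OX./X.O]+1 (2,1)[X../OX./.XO]+1
p2 O@[XX./OX./..O]: (0,2)[XXO/OX./..O]-1* (1,2)[XX./OXO/..O]-1 (2,0)[XX./OX./O.O]-1 (2,1)[XX./OX./.OO]-1
p3 X@[XXO/OX./..O]: (1,2)[XXO/OXX/..O]+1* (2,0)[XXO/OX./X.O]+1 (2,1)[XXO/OX./.XO]+1
p4 O@[XXO/OXX/..O]: (2,0)[XXO/OXX/O.O]-1* (2,1)[XXO/OXX/.OO]-1
p5 X@[XXO/OXX/O.O]: (2,1)[XXO/OXX/OXO]+1*
p6 O@[XXO/OXX/OXO] terminal -1; root [X../OX./..O] d7

value(X../OX./..O, X) = +1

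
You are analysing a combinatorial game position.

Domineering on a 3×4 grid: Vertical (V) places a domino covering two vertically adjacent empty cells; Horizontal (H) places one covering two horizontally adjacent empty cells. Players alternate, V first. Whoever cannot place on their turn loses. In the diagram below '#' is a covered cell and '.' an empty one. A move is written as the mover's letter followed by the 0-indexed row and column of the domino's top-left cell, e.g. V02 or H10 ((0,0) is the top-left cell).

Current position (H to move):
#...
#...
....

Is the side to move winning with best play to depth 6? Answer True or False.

[#.../#.../....] H move#1: H01:-1/###./#.../...., H02:-1/#.##/#.../...., H11:+1/#.../###./....*, H12:+1/#.../#.##/...., H20:-1/#.../#.../##.., H21:-1/#.../#.../.##., H22:-1/#.../#.../..##
[#.../###./....] V move#2: V03:-1/#..#/####/....*, V13:-1/#.../####/...#
[#..#/####/....] H move#3: H01:+1/####/####/....*, H20:+1/#..#/####/##.., H21:+1/#..#/####/.##., H22:+1/#..#/####/..##
[####/####/....] end (terminal -1, V#4); searched #.../#.../.... to 6

H winning at [#.../#.../....]: True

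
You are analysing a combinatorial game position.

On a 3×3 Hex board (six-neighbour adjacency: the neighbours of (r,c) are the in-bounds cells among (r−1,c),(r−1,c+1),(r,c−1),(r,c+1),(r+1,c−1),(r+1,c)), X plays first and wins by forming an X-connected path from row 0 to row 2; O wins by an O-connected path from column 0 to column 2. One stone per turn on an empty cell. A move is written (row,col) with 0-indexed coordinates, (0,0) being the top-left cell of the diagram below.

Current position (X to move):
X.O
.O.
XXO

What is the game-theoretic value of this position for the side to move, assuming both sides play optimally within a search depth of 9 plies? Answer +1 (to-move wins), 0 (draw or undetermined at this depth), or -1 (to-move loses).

p1 X@[X.O/.O./XXO]: (0,1)[XXO/.O./XXO]-1 (1,0)[X.O/XO./XXO]+1* (1,2)[X.O/.OX/XXO]-1
p2 O@[X.O/XO./XXO] terminal -1; root [X.O/.O./XXO] d9

value(X.O/.O./XXO, X) = +1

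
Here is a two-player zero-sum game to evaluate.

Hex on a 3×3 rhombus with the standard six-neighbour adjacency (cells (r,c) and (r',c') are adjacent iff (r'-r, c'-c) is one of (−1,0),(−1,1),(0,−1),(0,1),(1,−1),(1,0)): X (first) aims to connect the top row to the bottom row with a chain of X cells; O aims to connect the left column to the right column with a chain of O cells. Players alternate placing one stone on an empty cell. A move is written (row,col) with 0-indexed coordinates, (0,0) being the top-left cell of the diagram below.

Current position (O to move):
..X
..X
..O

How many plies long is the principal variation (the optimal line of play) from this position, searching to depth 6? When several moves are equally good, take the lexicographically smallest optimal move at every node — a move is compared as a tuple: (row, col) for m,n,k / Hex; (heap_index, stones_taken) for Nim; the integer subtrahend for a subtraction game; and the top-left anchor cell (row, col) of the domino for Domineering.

[..X/..X/..O] O move#1: (0,0):-1/O.X/..X/..O*, (0,1):-1/.OX/..X/..O, (1,0):-1/..X/O.X/..O, (1,1):-1/..X/.OX/..O, (2,0):-1/..X/..X/O.O, (2,1):-1/..X/..X/.OO
[O.X/..X/..O] X move#2: (0,1):+1/OXX/..X/..O*, (1,0):+1/O.X/X.X/..O, (1,1):+1/O.X/.XX/..O, (2,0):+1/O.X/..X/X.O, (2,1):+1/O.X/..X/.XO
[OXX/..X/..O] O move#3: (1,0):-1/OXX/O.X/..O*, (1,1):-1/OXX/.OX/..O, (2,0):-1/OXX/..X/O.O, (2,1):-1/OXX/..X/.OO
[OXX/O.X/..O] X move#4: (1,1):+1/OXX/OXX/..O*, (2,0):+1/OXX/O.X/X.O, (2,1):+1/OXX/O.X/.XO
[OXX/OXX/..O] O move#5: (2,0):-1/OXX/OXX/O.O*, (2,1):-1/OXX/OXX/.OO
[OXX/OXX/O.O] X move#6: (2,1):+1/OXX/OXX/OXO*
[OXX/OXX/OXO] end (terminal -1, O#7); searched ..X/..X/..O to 6

PV length from [..X/..X/..O]: 6 plies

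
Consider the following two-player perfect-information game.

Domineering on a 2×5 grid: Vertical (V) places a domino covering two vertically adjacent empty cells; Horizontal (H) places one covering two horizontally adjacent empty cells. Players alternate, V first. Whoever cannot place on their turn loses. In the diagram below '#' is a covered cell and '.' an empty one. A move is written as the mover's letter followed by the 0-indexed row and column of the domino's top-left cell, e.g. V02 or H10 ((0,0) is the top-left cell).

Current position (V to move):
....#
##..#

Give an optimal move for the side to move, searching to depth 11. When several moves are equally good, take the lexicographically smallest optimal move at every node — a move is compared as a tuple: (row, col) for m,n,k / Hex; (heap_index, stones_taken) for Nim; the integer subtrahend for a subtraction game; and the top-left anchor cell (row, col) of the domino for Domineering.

V's best at [....#/##..#]: V02

[....#/##..#] V move#1: V02:+1/..#.#/###.#*, V03:-1/...##/##.##
[..#.#/###.#] H move#2: H00:-1/###.#/###.#*
[###.#/###.#] V move#3: V03:+1/#####/#####*
[#####/#####] end (terminal -1, H#4); searched ....#/##..# to 11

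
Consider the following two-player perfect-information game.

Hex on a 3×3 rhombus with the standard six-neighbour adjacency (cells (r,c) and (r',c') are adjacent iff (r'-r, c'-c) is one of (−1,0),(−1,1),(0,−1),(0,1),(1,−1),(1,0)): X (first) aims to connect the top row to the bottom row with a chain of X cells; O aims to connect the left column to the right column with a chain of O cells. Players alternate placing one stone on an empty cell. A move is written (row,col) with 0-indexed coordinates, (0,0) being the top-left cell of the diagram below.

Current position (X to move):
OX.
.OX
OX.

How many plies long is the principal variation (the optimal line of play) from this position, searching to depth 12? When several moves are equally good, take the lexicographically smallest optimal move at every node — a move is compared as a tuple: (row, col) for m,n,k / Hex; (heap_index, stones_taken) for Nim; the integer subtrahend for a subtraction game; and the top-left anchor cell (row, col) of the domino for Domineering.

p1 X@[OX./.OX/OX.]: (0,2)[OXX/.OX/OX.]+1* (1,0)[OX./XOX/OX.]-1 (2,2)[OX./.OX/OXX]-1
p2 O@[OXX/.OX/OX.] terminal -1; root [OX./.OX/OX.] d12

PV length from [OX./.OX/OX.]: 1 ply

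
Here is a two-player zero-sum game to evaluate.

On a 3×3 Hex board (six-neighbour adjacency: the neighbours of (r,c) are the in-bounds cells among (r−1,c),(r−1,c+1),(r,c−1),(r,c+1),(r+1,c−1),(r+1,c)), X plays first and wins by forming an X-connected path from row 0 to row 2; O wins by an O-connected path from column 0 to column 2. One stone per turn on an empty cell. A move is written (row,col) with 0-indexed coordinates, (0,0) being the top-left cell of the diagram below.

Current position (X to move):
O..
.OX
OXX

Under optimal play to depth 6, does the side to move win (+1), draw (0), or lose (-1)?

ply 1, X at O../.OX/OXX | (0,1)=-1→OX./.OX/OXX; (0,2)=+1→O.X/.OX/OXX*; (1,0)=-1→O../XOX/OXX
ply 2: O.X/.OX/OXX is terminal -1 (O); from O../.OX/OXX depth 6

value(O../.OX/OXX, X) = +1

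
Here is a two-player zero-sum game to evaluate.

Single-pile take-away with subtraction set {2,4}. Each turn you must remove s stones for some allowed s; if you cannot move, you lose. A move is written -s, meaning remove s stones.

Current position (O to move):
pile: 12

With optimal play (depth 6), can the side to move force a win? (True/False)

p1 O@[12]: -2[10]-1* -4[8]-1
p2 X@[10]: -2[8]-1 -4[6]+1*
p3 O@[6]: -2[4]-1* -4[2]-1
p4 X@[4]: -2[2]-1 -4[0]+1*
p5 O@[0] terminal -1; root [12] d6

O winning at [12]: False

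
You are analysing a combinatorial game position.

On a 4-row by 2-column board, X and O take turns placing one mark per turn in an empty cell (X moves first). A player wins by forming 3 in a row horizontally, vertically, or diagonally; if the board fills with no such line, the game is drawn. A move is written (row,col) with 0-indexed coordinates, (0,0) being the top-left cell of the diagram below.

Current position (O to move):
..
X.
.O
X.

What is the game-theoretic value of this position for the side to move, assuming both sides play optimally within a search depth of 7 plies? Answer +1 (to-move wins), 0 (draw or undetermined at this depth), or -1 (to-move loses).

[../X./.O/X.] O move#1: (0,0):-1/O./X./.O/X., (0,1):-1/.O/X./.O/X., (1,1):-1/../XO/.O/X., (2,0):+0/../X./OO/X.*, (3,1):-1/../X./.O/XO
[../X./OO/X.] X move#2: (0,0):-1/X./X./OO/X., (0,1):+0/.X/X./OO/X.*, (1,1):+0/../XX/OO/X., (3,1):+0/../X./OO/XX
[.X/X./OO/X.] O move#3: (0,0):+0/OX/X./OO/X.*, (1,1):+0/.X/XO/OO/X., (3,1):+0/.X/X./OO/XO
[OX/X./OO/X.] X move#4: (1,1):+0/OX/XX/OO/X.*, (3,1):+0/OX/X./OO/XX
[OX/XX/OO/X.] O move#5: (3,1):+0/OX/XX/OO/XO*
[OX/XX/OO/XO] end (terminal +0, X#6); searched ../X./.O/X. to 7

value(../X./.O/X., O) = 0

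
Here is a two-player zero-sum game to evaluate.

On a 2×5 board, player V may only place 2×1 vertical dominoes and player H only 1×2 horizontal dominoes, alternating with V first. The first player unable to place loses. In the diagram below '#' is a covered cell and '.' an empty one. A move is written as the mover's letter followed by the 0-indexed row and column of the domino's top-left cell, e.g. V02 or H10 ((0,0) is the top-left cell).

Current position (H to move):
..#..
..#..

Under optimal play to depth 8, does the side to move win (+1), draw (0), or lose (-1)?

p1 H@[..#../..#..]: H00[###../..#..]-1* H03[..###/..#..]-1 H10[..#../###..]-1 H13[..#../..###]-1
p2 V@[###../..#..]: V03[####./..##.]+1* V04[###.#/..#.#]+1
p3 H@[####./..##.]: H10[####./####.]-1*
p4 V@[####./####.]: V04[#####/#####]+1*
p5 H@[#####/#####] terminal -1; root [..#../..#..] d8

value(..#../..#.., H) = -1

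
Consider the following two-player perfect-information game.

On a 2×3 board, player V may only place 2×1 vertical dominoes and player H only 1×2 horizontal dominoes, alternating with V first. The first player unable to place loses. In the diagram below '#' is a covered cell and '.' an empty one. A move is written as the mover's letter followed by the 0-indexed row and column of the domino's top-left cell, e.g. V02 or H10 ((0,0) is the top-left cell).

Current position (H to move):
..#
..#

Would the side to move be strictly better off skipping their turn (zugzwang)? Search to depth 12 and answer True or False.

p1 H@[..#/..#]: H00[###/..#]+1* H10[..#/###]+1
p2 V@[###/..#] terminal -1; root [..#/..#] d12
pass branch (V moves first from the same position):
  | p1 V@[..#/..#]: V00[#.#/#.#]+1* V01[.##/.##]+1
  | p2 H@[#.#/#.#] terminal -1; root [..#/..#] d12
H moving scores +1; H passing scores -1

zugzwang(..#/..#, H) = False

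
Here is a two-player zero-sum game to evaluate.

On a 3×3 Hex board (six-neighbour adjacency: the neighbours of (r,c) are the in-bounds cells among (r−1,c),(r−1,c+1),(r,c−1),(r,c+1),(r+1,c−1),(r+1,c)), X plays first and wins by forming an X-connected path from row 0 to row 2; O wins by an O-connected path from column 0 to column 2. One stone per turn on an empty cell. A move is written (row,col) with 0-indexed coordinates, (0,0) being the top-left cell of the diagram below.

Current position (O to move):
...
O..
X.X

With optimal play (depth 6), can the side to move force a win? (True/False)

p1 O@[.../O../X.X]: (0,0)[O../O../X.X]-1 (0,1)[.O./O../X.X]-1 (0,2)[..O/O../X.X]+1* (1,1)[.../OO./X.X]+1 (1,2)[.../O.O/X.X]-1 (2,1)[.../O../XOX]-1
p2 X@[..O/O../X.X]: (0,0)[X.O/O../X.X]-1* (0,1)[.XO/O../X.X]-1 (1,1)[..O/OX./X.X]-1 (1,2)[..O/O.X/X.X]-1 (2,1)[..O/O../XXX]-1
p3 O@[X.O/O../X.X]: (0,1)[XOO/O../X.X]+1* (1,1)[X.O/OO./X.X]+1 (1,2)[X.O/O.O/X.X]+1 (2,1)[X.O/O../XOX]+1
p4 X@[XOO/O../X.X] terminal -1; root [.../O../X.X] d6

O winning at [.../O../X.X]: True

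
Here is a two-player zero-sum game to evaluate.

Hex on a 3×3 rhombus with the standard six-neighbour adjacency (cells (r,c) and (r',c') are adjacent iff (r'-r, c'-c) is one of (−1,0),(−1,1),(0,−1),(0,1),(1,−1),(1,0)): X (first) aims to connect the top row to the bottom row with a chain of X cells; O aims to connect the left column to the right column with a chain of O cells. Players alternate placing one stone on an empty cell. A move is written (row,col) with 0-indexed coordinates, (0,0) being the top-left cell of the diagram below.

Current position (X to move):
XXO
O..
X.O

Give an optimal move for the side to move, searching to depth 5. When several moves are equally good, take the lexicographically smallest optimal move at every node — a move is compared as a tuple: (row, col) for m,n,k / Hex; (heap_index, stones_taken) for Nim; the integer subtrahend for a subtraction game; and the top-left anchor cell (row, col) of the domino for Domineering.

X's best at [XXO/O../X.O]: (1,1)

[XXO/O../X.O] X move#1: (1,1):+1/XXO/OX./X.O*, (1,2):-1/XXO/O.X/X.O, (2,1):-1/XXO/O../XXO
[XXO/OX./X.O] end (terminal -1, O#2); searched XXO/O../X.O to 5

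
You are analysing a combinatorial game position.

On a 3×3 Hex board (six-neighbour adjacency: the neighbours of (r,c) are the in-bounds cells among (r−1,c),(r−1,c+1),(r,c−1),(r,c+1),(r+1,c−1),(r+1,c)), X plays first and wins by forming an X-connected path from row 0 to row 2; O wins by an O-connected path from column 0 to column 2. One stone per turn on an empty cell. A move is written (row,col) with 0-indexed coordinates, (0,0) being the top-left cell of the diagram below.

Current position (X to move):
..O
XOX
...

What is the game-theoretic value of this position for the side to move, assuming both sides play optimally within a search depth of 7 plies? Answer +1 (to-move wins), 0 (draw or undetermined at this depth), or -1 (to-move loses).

p1 X@[..O/XOX/...]: (0,0)[X.O/XOX/...]-1 (0,1)[.XO/XOX/...]-1 (2,0)[..O/XOX/X..]+1* (2,1)[..O/XOX/.X.]-1 (2,2)[..O/XOX/..X]-1
p2 O@[..O/XOX/X..]: (0,0)[O.O/XOX/X..]-1* (0,1)[.OO/XOX/X..]-1 (2,1)[..O/XOX/XO.]-1 (2,2)[..O/XOX/X.O]-1
p3 X@[O.O/XOX/X..]: (0,1)[OXO/XOX/X..]+1* (2,1)[O.O/XOX/XX.]-1 (2,2)[O.O/XOX/X.X]-1
p4 O@[OXO/XOX/X..] terminal -1; root [..O/XOX/...] d7

value(..O/XOX/..., X) = +1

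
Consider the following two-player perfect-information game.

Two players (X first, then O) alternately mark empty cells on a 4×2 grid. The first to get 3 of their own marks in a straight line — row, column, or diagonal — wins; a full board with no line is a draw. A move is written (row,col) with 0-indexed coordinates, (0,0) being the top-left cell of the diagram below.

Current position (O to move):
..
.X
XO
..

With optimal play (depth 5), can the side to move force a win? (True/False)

p1 O@[../.X/XO/..]: (0,0)[O./.X/XO/..]+0* (0,1)[.O/.X/XO/..]-1 (1,0)[../OX/XO/..]+0 (3,0)[../.X/XO/O.]+0 (3,1)[../.X/XO/.O]-1
p2 X@[O./.X/XO/..]: (0,1)[OX/.X/XO/..]+0* (1,0)[O./XX/XO/..]+0 (3,0)[O./.X/XO/X.]+0 (3,1)[O./.X/XO/.X]+0
p3 O@[OX/.X/XO/..]: (1,0)[OX/OX/XO/..]+0* (3,0)[OX/.X/XO/O.]+0 (3,1)[OX/.X/XO/.O]+0
p4 X@[OX/OX/XO/..]: (3,0)[OX/OX/XO/X.]+0* (3,1)[OX/OX/XO/.X]+0
p5 O@[OX/OX/XO/X.]: (3,1)[OX/OX/XO/XO]+0*
p6 X@[OX/OX/XO/XO] terminal +0; root [../.X/XO/..] d5

O winning at [../.X/XO/..]: False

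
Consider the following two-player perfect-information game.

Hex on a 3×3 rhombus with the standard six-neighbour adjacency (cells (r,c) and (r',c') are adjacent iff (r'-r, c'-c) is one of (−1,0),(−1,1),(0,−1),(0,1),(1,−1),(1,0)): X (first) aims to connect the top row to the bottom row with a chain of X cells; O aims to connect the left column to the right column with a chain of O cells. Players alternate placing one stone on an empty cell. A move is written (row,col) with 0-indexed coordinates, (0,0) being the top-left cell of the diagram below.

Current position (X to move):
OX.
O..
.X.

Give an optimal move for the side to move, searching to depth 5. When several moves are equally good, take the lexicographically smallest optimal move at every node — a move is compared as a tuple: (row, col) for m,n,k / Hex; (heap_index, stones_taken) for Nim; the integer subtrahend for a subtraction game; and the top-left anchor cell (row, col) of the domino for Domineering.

p1 X@[OX./O../.X.]: (0,2)[OXX/O../.X.]+1* (1,1)[OX./OX./.X.]+1 (1,2)[OX./O.X/.X.]+1 (2,0)[OX./O../XX.]-1 (2,2)[OX./O../.XX]-1
p2 O@[OXX/O../.X.]: (1,1)[OXX/OO./.X.]-1* (1,2)[OXX/O.O/.X.]-1 (2,0)[OXX/O../OX.]-1 (2,2)[OXX/O../.XO]-1
p3 X@[OXX/OO./.X.]: (1,2)[OXX/OOX/.X.]+1* (2,0)[OXX/OO./XX.]-1 (2,2)[OXX/OO./.XX]-1
p4 O@[OXX/OOX/.X.] terminal -1; root [OX./O../.X.] d5

X's best at [OX./O../.X.]: (0,2)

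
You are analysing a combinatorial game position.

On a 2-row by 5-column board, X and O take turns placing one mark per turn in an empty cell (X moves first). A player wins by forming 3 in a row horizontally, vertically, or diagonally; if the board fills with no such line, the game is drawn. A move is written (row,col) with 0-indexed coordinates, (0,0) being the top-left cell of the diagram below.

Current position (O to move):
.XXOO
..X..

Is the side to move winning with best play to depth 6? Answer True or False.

O winning at [.XXOO/..X..]: False

[.XXOO/..X..] O move#1: (0,0):-1/OXXOO/..X..*, (1,0):-1/.XXOO/O.X.., (1,1):-1/.XXOO/.OX.., (1,3):-1/.XXOO/..XO., (1,4):-1/.XXOO/..X.O
[OXXOO/..X..] X move#2: (1,0):+0/OXXOO/X.X.., (1,1):+1/OXXOO/.XX..*, (1,3):+1/OXXOO/..XX., (1,4):+0/OXXOO/..X.X
[OXXOO/.XX..] O move#3: (1,0):-1/OXXOO/OXX..*, (1,3):-1/OXXOO/.XXO., (1,4):-1/OXXOO/.XX.O
[OXXOO/OXX..] X move#4: (1,3):+1/OXXOO/OXXX.*, (1,4):+0/OXXOO/OXX.X
[OXXOO/OXXX.] end (terminal -1, O#5); searched .XXOO/..X.. to 6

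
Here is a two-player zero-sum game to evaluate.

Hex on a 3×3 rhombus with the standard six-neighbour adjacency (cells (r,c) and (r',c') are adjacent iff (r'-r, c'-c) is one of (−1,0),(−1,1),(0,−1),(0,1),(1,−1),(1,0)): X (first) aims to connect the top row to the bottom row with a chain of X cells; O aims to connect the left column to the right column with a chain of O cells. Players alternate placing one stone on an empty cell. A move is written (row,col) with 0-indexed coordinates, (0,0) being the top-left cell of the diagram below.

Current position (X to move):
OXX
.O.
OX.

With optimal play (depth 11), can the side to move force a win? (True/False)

X winning at [OXX/.O./OX.]: True

p1 X@[OXX/.O./OX.]: (1,0)[OXX/XO./OX.]-1 (1,2)[OXX/.OX/OX.]+1* (2,2)[OXX/.O./OXX]-1
p2 O@[OXX/.OX/OX.] terminal -1; root [OXX/.O./OX.] d11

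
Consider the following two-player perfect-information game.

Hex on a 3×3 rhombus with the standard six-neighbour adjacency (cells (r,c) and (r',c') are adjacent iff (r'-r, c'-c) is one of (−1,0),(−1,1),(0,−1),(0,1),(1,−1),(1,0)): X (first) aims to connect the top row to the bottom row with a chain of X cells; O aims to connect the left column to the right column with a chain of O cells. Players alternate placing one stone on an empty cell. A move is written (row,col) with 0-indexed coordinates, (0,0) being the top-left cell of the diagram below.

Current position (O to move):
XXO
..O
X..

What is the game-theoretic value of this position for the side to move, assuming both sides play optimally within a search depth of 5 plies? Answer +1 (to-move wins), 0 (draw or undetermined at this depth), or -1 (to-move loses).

value(XXO/..O/X.., O) = -1

p1 O@[XXO/..O/X..]: (1,0)[XXO/O.O/X..]-1* (1,1)[XXO/.OO/X..]-1 (2,1)[XXO/..O/XO.]-1 (2,2)[XXO/..O/X.O]-1
p2 X@[XXO/O.O/X..]: (1,1)[XXO/OXO/X..]+1* (2,1)[XXO/O.O/XX.]-1 (2,2)[XXO/O.O/X.X]-1
p3 O@[XXO/OXO/X..] terminal -1; root [XXO/..O/X..] d5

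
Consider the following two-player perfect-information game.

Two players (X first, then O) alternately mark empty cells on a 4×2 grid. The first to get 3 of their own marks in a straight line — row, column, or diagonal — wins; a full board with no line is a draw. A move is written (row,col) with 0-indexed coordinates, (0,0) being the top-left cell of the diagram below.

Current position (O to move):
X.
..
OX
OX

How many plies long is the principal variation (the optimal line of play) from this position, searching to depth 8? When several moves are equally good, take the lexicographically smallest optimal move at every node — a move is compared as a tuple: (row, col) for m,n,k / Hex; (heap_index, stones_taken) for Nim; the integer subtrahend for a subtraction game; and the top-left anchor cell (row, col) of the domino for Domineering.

PV length from [X./../OX/OX]: 1 ply

p1 O@[X./../OX/OX]: (0,1)[XO/../OX/OX]-1 (1,0)[X./O./OX/OX]+1* (1,1)[X./.O/OX/OX]+0
p2 X@[X./O./OX/OX] terminal -1; root [X./../OX/OX] d8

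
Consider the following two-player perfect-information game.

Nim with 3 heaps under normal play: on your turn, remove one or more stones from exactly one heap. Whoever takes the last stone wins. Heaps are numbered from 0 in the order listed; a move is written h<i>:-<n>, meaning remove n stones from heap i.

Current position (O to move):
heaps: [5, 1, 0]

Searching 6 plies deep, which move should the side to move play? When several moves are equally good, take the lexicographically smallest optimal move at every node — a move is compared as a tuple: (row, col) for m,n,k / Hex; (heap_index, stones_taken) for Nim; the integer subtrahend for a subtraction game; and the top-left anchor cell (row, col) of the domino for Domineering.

O's best at [(5,1,0)]: h0:-4

[(5,1,0)] O move#1: h0:-1:-1/(4,1,0), h0:-2:-1/(3,1,0), h0:-3:-1/(2,1,0), h0:-4:+1/(1,1,0)*, h0:-5:-1/(0,1,0), h1:-1:-1/(5,0,0)
[(1,1,0)] X move#2: h0:-1:-1/(0,1,0)*, h1:-1:-1/(1,0,0)
[(0,1,0)] O move#3: h1:-1:+1/(0,0,0)*
[(0,0,0)] end (terminal -1, X#4); searched (5,1,0) to 6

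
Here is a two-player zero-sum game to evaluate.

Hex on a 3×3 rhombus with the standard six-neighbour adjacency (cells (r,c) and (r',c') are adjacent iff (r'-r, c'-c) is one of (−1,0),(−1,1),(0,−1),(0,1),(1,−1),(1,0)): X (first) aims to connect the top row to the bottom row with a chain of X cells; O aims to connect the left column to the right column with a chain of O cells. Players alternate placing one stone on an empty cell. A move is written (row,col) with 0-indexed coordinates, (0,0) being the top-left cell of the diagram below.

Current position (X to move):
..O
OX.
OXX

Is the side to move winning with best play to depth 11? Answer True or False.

X winning at [..O/OX./OXX]: True

p1 X@[..O/OX./OXX]: (0,0)[X.O/OX./OXX]-1 (0,1)[.XO/OX./OXX]+1* (1,2)[..O/OXX/OXX]-1
p2 O@[.XO/OX./OXX] terminal -1; root [..O/OX./OXX] d11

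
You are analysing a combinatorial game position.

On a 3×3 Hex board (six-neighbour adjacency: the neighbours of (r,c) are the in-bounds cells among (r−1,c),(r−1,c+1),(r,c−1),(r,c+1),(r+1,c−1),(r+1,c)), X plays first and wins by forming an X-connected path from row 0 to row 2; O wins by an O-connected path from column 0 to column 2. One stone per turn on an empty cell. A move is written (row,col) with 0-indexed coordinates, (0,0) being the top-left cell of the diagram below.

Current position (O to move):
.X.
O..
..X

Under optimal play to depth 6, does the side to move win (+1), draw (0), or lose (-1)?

[.X./O../..X] O move#1: (0,0):-1/OX./O../..X, (0,2):-1/.XO/O../..X, (1,1):+1/.X./OO./..X*, (1,2):-1/.X./O.O/..X, (2,0):-1/.X./O../O.X, (2,1):-1/.X./O../.OX
[.X./OO./..X] X move#2: (0,0):-1/XX./OO./..X*, (0,2):-1/.XX/OO./..X, (1,2):-1/.X./OOX/..X, (2,0):-1/.X./OO./X.X, (2,1):-1/.X./OO./.XX
[XX./OO./..X] O move#3: (0,2):+1/XXO/OO./..X*, (1,2):+1/XX./OOO/..X, (2,0):+1/XX./OO./O.X, (2,1):+1/XX./OO./.OX
[XXO/OO./..X] end (terminal -1, X#4); searched .X./O../..X to 6

value(.X./O../..X, O) = +1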